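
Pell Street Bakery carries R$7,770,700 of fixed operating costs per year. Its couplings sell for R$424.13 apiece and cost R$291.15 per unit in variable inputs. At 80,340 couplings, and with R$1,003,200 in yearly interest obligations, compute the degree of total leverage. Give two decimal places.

5.59

Total contribution margin = 80,340 × R$132.98 = R$10,683,613.20.
Operating income = contribution − fixed costs = R$10,683,613.20 − R$7,770,700 = R$2,912,913.20. Interest = R$1,003,200.00, so EBIT − I = R$1,909,713.20.
DCL = contribution ÷ (EBIT − I) = R$10,683,613.20 ÷ R$1,909,713.20 = 5.5944.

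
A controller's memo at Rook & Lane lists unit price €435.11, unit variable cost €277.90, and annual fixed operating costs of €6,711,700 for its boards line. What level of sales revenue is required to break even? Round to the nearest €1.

€18,575,967

Contribution margin per unit = €435.11 − €277.90 = €157.21, a CM ratio of €157.21 ÷ €435.11 = 0.3613.
Break-even revenue = fixed costs × price ÷ CM = €6,711,700 × €435.11 ÷ €157.21 = €18,575,967.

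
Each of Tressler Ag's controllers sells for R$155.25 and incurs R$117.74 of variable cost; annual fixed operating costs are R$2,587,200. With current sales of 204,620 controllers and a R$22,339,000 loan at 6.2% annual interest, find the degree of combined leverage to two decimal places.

Contribution at this volume is 204,620 × R$37.51 = R$7,675,296.20.
Operating income = contribution − fixed costs = R$7,675,296.20 − R$2,587,200 = R$5,088,096.20. Interest = R$1,385,018.00.
DOL = R$7,675,296.20 ÷ R$5,088,096.20 = 1.5085; DFL = R$5,088,096.20 ÷ R$3,703,078.20 = 1.3740.
DCL = DOL × DFL = 1.5085 × 1.3740 = 2.0727.

2.07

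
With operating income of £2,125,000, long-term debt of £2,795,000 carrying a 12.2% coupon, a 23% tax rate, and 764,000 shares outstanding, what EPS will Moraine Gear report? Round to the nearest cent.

Interest = £340,990.00, so EBT = £2,125,000 − £340,990.00 = £1,784,010.00.
Net income = £1,784,010.00 × (1 − 0.23) = £1,373,687.70.
Per share: £1,373,687.70 / 764,000 shares = £1.80.

£1.80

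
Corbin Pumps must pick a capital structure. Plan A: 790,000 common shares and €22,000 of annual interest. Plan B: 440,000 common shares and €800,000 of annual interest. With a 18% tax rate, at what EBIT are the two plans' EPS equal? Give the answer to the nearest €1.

€1,778,057

At indifference, (EBIT − 22,000)(1 − t)/790,000 = (EBIT − 800,000)(1 − t)/440,000.
Cancelling (1 − t) and cross-multiplying: 440,000·(EBIT − 22,000) = 790,000·(EBIT − 800,000).
EBIT × (790,000 − 440,000) = 800,000 × 790,000 − 22,000 × 440,000 = 622,320,000,000, so EBIT = 622,320,000,000 ÷ 350,000 = 1,778,057.14.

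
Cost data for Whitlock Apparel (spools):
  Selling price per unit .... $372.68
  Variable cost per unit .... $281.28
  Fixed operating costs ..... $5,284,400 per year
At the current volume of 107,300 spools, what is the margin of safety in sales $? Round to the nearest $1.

$18,441,625

Contribution margin per unit = $372.68 − $281.28 = $91.40. Break-even units = $5,284,400 ÷ $91.40 = 57,816.19; break-even revenue = 57,816.19 × $372.68 = $21,546,938.64.
Current sales = 107,300 × $372.68 = $39,988,564.00.
Margin of safety = $39,988,564.00 − $21,546,938.64 = $18,441,625.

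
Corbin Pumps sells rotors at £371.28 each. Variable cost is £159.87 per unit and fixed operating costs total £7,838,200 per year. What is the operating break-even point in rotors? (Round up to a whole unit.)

Contribution margin per unit = £371.28 − £159.87 = £211.41.
Units to break even: £7,838,200 ÷ £211.41 = 37,075.82, rounded up to 37,076.

37,076 rotors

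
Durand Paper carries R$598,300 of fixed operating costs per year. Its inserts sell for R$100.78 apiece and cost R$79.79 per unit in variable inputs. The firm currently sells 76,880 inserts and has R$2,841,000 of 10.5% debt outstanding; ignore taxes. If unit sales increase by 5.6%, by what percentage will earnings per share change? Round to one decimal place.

+12.6%

Contribution at this volume is 76,880 × R$20.99 = R$1,613,711.20.
EBIT = R$1,613,711.20 − R$598,300 = R$1,015,411.20.
After interest of R$298,305.00, pre-tax earnings = R$717,106.20.
DCL = total CM / (EBIT − I) = R$1,613,711.20 / R$717,106.20 = 2.2503.
%ΔEPS = DCL × %ΔSales = 2.2503 × +5.6% = +12.6%.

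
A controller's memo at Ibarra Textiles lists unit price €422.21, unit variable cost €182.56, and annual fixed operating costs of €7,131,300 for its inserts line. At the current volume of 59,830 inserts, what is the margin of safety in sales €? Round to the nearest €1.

Each unit contributes €422.21 − €182.56 = €239.65. Break-even units = €7,131,300 ÷ €239.65 = 29,757.15; break-even revenue = 29,757.15 × €422.21 = €12,563,764.54.
Actual sales revenue = 59,830 × €422.21 = €25,260,824.30.
Margin of safety = €25,260,824.30 − €12,563,764.54 = €12,697,060.

€12,697,060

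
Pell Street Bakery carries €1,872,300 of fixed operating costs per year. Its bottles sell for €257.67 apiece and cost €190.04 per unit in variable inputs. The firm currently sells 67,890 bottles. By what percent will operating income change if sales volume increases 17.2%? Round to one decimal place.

Contribution at this volume is 67,890 × €67.63 = €4,591,400.70.
Subtracting fixed costs: EBIT = €4,591,400.70 − €1,872,300 = €2,719,100.70.
Degree of operating leverage = €4,591,400.70 / €2,719,100.70 = 1.6886.
Operating income changes by 1.6886 × +17.2% = +29.0%.

+29.0%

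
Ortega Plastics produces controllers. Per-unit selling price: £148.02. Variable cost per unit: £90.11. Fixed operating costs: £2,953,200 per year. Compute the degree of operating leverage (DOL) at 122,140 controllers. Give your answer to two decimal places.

Contribution at this volume is 122,140 × £57.91 = £7,073,127.40.
Subtracting fixed costs: EBIT = £7,073,127.40 − £2,953,200 = £4,119,927.40.
Degree of operating leverage = £7,073,127.40 / £4,119,927.40 = 1.7168.

1.72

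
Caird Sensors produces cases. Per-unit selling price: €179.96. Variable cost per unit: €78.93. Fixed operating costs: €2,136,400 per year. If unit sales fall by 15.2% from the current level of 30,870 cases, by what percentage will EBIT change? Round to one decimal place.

Contribution at this volume is 30,870 × €101.03 = €3,118,796.10.
EBIT = €3,118,796.10 − €2,136,400 = €982,396.10.
DOL = contribution ÷ EBIT = €3,118,796.10 ÷ €982,396.10 = 3.1747.
So EBIT moves 3.1747 × (-15.2%) = -48.3%.

-48.3%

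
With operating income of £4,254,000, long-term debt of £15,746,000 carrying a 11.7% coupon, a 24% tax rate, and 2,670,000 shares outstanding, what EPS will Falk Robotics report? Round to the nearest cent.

Pre-tax income = £4,254,000 − £1,842,282.00 = £2,411,718.00.
After tax at 24%: net income = £2,411,718.00 × 0.76 = £1,832,905.68.
Per share: £1,832,905.68 / 2,670,000 shares = £0.69.

£0.69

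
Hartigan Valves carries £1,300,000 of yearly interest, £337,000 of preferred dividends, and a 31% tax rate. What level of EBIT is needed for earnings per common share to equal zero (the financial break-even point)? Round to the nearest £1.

Preferred dividends are paid after tax, so their pre-tax equivalent is £337,000 ÷ (1 − 0.31) = £488,405.80.
Financial break-even EBIT = interest + D_p ÷ (1 − t) = £1,300,000 + £488,405.80 = £1,788,405.80.

£1,788,406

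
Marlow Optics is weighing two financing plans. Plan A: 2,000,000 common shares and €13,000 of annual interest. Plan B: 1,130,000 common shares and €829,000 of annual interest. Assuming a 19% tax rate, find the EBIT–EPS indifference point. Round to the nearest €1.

€1,888,862

At indifference, (EBIT − 13,000)(1 − t)/2,000,000 = (EBIT − 829,000)(1 − t)/1,130,000.
The (1 − t) factor cancels: (EBIT − 13,000) × 1,130,000 = (EBIT − 829,000) × 2,000,000.
EBIT × (2,000,000 − 1,130,000) = 829,000 × 2,000,000 − 13,000 × 1,130,000 = 1,643,310,000,000, so EBIT = 1,643,310,000,000 ÷ 870,000 = 1,888,862.07.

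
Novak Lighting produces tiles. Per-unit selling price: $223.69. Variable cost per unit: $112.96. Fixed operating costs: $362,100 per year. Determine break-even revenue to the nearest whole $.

$731,492

CM per unit = $223.69 − $112.96 = $110.73; CM ratio = $110.73 / $223.69 = 0.4950.
Break-even sales = FC ÷ CM ratio = $362,100 × $223.69 / $110.73 = $731,492.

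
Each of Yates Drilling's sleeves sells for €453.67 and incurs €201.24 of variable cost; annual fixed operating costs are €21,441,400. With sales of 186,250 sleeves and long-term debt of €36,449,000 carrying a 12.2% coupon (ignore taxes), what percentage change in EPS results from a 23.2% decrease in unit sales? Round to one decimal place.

-51.6%

Total contribution margin = 186,250 × €252.43 = €47,015,087.50.
Subtracting fixed costs: EBIT = €47,015,087.50 − €21,441,400 = €25,573,687.50.
After interest of €4,446,778.00, pre-tax earnings = €21,126,909.50.
Degree of combined leverage = contribution ÷ (EBIT − I) = €47,015,087.50 ÷ €21,126,909.50 = 2.2254.
EPS therefore changes by 2.2254 × (-23.2%) = -51.6%.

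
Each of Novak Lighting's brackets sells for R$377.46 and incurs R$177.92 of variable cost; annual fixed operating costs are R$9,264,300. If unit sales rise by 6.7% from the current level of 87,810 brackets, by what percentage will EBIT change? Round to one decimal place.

At 87,810 units, contribution = 87,810 × R$199.54 = R$17,521,607.40.
Operating income = contribution − fixed costs = R$17,521,607.40 − R$9,264,300 = R$8,257,307.40.
Degree of operating leverage = R$17,521,607.40 / R$8,257,307.40 = 2.1220.
So EBIT moves 2.1220 × (+6.7%) = +14.2%.

+14.2%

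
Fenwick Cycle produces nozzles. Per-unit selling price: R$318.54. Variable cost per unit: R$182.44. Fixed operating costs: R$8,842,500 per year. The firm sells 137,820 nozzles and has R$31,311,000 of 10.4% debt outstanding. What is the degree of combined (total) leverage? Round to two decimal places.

At 137,820 units, contribution = 137,820 × R$136.10 = R$18,757,302.00.
Subtracting fixed costs: EBIT = R$18,757,302.00 − R$8,842,500 = R$9,914,802.00. Interest = R$3,256,344.00, so EBIT − I = R$6,658,458.00.
DCL = contribution ÷ (EBIT − I) = R$18,757,302.00 ÷ R$6,658,458.00 = 2.8171.

2.82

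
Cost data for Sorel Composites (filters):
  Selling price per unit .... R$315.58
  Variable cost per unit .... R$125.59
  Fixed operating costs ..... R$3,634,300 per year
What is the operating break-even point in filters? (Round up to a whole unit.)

Unit CM = price − variable cost = R$315.58 − R$125.59 = R$189.99.
Units to break even: R$3,634,300 ÷ R$189.99 = 19,128.90, rounded up to 19,129.

19,129 filters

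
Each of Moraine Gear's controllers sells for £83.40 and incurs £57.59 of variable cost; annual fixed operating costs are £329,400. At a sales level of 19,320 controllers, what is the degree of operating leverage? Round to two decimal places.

2.95

Total contribution margin = 19,320 × £25.81 = £498,649.20.
Subtracting fixed costs: EBIT = £498,649.20 − £329,400 = £169,249.20.
So DOL = total CM / EBIT = £498,649.20 / £169,249.20 = 2.9462.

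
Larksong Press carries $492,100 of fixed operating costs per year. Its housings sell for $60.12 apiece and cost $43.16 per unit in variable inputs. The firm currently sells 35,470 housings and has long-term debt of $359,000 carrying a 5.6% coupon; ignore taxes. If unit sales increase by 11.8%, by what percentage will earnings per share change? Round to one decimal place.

Contribution at this volume is 35,470 × $16.96 = $601,571.20.
Operating income = contribution − fixed costs = $601,571.20 − $492,100 = $109,471.20.
Interest = $20,104.00, so EBIT − I = $89,367.20.
Degree of combined leverage = contribution ÷ (EBIT − I) = $601,571.20 ÷ $89,367.20 = 6.7315.
EPS therefore changes by 6.7315 × (+11.8%) = +79.4%.

+79.4%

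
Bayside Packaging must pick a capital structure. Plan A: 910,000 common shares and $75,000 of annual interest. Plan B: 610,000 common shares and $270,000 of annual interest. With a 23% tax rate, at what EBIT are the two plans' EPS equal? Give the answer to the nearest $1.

$666,500

Set EPS_A = EPS_B: (EBIT − $75,000)(1 − 0.23) ÷ 910,000 = (EBIT − $270,000)(1 − 0.23) ÷ 610,000.
Cancelling (1 − t) and cross-multiplying: 610,000·(EBIT − 75,000) = 910,000·(EBIT − 270,000).
Solving, EBIT = (270,000·910,000 − 75,000·610,000) / (910,000 − 610,000) = 199,950,000,000 / 300,000 = 666,500.00.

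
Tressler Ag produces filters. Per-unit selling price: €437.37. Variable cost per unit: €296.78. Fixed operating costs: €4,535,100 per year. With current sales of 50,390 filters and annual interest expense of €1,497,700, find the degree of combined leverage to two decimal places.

Total contribution margin = 50,390 × €140.59 = €7,084,330.10.
Operating income = contribution − fixed costs = €7,084,330.10 − €4,535,100 = €2,549,230.10. Interest = €1,497,700.00, so EBIT − I = €1,051,530.10.
Degree of total leverage = total CM / (EBIT − interest) = €7,084,330.10 / €1,051,530.10 = 6.7372.

6.74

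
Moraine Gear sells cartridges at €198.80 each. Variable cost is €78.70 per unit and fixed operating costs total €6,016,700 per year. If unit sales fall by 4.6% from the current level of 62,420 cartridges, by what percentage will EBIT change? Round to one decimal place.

-23.3%

At 62,420 units, contribution = 62,420 × €120.10 = €7,496,642.00.
EBIT = €7,496,642.00 − €6,016,700 = €1,479,942.00.
DOL = contribution ÷ EBIT = €7,496,642.00 ÷ €1,479,942.00 = 5.0655.
%ΔEBIT = DOL × %ΔSales = 5.0655 × -4.6% = -23.3%.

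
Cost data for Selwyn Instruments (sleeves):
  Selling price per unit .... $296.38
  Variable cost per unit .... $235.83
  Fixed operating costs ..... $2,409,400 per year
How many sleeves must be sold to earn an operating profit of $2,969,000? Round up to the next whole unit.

Each unit contributes $296.38 − $235.83 = $60.55.
Units = (FC + target) / CM = ($2,409,400 + $2,969,000) / $60.55 = 88,825.76, so 88,826 sleeves.

88,826 sleeves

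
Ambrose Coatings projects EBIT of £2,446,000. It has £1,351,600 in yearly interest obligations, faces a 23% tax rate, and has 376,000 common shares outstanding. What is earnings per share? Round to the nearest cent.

£2.24

Pre-tax income = £2,446,000 − £1,351,600.00 = £1,094,400.00.
Net income = £1,094,400.00 × (1 − 0.23) = £842,688.00.
Per share: £842,688.00 / 376,000 shares = £2.24.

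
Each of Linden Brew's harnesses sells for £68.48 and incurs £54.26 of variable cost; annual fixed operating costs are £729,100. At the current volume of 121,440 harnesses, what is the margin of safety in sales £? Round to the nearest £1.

£4,805,046

Unit CM = price − variable cost = £68.48 − £54.26 = £14.22. Break-even units = £729,100 ÷ £14.22 = 51,272.86; break-even revenue = 51,272.86 × £68.48 = £3,511,165.12.
Actual sales revenue = 121,440 × £68.48 = £8,316,211.20.
Margin of safety = £8,316,211.20 − £3,511,165.12 = £4,805,046.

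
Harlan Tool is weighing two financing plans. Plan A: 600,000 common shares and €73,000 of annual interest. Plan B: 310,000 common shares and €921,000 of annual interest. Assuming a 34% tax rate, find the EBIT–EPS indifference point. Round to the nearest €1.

€1,827,483

At indifference, (EBIT − 73,000)(1 − t)/600,000 = (EBIT − 921,000)(1 − t)/310,000.
The (1 − t) factor cancels: (EBIT − 73,000) × 310,000 = (EBIT − 921,000) × 600,000.
EBIT × (600,000 − 310,000) = 921,000 × 600,000 − 73,000 × 310,000 = 529,970,000,000, so EBIT = 529,970,000,000 ÷ 290,000 = 1,827,482.76.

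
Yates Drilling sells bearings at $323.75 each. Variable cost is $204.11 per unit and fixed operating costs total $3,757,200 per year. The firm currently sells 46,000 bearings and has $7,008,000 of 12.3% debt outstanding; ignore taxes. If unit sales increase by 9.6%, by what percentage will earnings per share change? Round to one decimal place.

Contribution at this volume is 46,000 × $119.64 = $5,503,440.00.
Subtracting fixed costs: EBIT = $5,503,440.00 − $3,757,200 = $1,746,240.00.
Interest = $861,984.00, so EBIT − I = $884,256.00.
Degree of combined leverage = contribution ÷ (EBIT − I) = $5,503,440.00 ÷ $884,256.00 = 6.2238.
%ΔEPS = DCL × %ΔSales = 6.2238 × +9.6% = +59.7%.

+59.7%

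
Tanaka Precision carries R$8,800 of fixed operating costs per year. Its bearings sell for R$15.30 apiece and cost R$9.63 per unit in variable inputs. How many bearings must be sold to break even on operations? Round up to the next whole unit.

1,553 bearings

Each unit contributes R$15.30 − R$9.63 = R$5.67.
Units to break even: R$8,800 ÷ R$5.67 = 1,552.03, rounded up to 1,553.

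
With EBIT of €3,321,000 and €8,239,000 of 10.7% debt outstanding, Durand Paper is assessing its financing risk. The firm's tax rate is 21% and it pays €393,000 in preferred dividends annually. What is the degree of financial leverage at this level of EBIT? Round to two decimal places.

1.71

Interest = €881,573.00.
Pre-tax preferred-dividend burden = €393,000 ÷ (1 − 0.21) = €497,468.35.
DFL = EBIT ÷ [EBIT − I − D_p/(1−t)] = €3,321,000 ÷ [€3,321,000 − €881,573.00 − €497,468.35] = €3,321,000 ÷ €1,941,958.65 = 1.7101.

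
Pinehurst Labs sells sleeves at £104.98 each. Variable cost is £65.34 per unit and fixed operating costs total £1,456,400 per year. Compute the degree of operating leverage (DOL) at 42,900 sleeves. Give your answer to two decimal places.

6.97

Total contribution margin = 42,900 × £39.64 = £1,700,556.00.
Operating income = contribution − fixed costs = £1,700,556.00 − £1,456,400 = £244,156.00.
DOL = contribution ÷ EBIT = £1,700,556.00 ÷ £244,156.00 = 6.9650.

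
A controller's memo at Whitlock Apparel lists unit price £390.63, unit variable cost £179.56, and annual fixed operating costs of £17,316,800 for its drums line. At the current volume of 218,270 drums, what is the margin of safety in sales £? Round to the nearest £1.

Contribution margin per unit = £390.63 − £179.56 = £211.07. Break-even units = £17,316,800 ÷ £211.07 = 82,042.92; break-even revenue = 82,042.92 × £390.63 = £32,048,427.46.
Current sales = 218,270 × £390.63 = £85,262,810.10.
Margin of safety = £85,262,810.10 − £32,048,427.46 = £53,214,383.

£53,214,383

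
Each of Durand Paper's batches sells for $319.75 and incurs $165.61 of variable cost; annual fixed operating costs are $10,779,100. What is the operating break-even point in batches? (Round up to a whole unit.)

69,931 batches

Each unit contributes $319.75 − $165.61 = $154.14.
Break-even volume = fixed costs ÷ CM per unit = $10,779,100 ÷ $154.14 = 69,930.58, so 69,931 batches.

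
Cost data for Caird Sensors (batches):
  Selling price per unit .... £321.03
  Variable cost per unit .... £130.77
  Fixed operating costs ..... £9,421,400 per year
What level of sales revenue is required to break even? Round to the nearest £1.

CM per unit = £321.03 − £130.77 = £190.26; CM ratio = £190.26 / £321.03 = 0.5927.
Break-even sales = FC ÷ CM ratio = £9,421,400 × £321.03 / £190.26 = £15,896,941.

£15,896,941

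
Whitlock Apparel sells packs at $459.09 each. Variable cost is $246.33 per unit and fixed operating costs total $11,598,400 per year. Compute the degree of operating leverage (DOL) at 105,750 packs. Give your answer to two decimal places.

Contribution at this volume is 105,750 × $212.76 = $22,499,370.00.
Operating income = contribution − fixed costs = $22,499,370.00 − $11,598,400 = $10,900,970.00.
DOL = contribution ÷ EBIT = $22,499,370.00 ÷ $10,900,970.00 = 2.0640.

2.06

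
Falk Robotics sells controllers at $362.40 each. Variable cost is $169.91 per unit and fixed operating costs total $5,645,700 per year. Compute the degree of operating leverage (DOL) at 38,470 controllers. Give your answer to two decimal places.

At 38,470 units, contribution = 38,470 × $192.49 = $7,405,090.30.
EBIT = $7,405,090.30 − $5,645,700 = $1,759,390.30.
DOL = contribution ÷ EBIT = $7,405,090.30 ÷ $1,759,390.30 = 4.2089.

4.21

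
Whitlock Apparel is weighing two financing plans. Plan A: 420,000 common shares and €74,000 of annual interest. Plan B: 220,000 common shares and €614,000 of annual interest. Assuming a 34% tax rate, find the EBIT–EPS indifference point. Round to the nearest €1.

€1,208,000

Set EPS_A = EPS_B: (EBIT − €74,000)(1 − 0.34) ÷ 420,000 = (EBIT − €614,000)(1 − 0.34) ÷ 220,000.
Cancelling (1 − t) and cross-multiplying: 220,000·(EBIT − 74,000) = 420,000·(EBIT − 614,000).
EBIT × (420,000 − 220,000) = 614,000 × 420,000 − 74,000 × 220,000 = 241,600,000,000, so EBIT = 241,600,000,000 ÷ 200,000 = 1,208,000.00.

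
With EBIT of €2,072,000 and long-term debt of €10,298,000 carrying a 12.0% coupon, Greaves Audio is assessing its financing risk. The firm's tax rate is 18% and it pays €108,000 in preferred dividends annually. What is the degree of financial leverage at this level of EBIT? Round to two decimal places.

2.94

Annual interest charges come to €1,235,760.00.
Pre-tax preferred-dividend burden = €108,000 ÷ (1 − 0.18) = €131,707.32.
DFL = EBIT ÷ [EBIT − I − D_p/(1−t)] = €2,072,000 ÷ [€2,072,000 − €1,235,760.00 − €131,707.32] = €2,072,000 ÷ €704,532.68 = 2.9410.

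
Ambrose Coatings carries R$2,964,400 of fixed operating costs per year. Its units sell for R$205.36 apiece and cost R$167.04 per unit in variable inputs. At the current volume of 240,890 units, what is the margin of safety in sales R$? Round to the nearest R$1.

R$33,582,709

Contribution margin per unit = R$205.36 − R$167.04 = R$38.32. Break-even units = R$2,964,400 ÷ R$38.32 = 77,359.08; break-even revenue = 77,359.08 × R$205.36 = R$15,886,460.96.
Current sales = 240,890 × R$205.36 = R$49,469,170.40.
Margin of safety = R$49,469,170.40 − R$15,886,460.96 = R$33,582,709.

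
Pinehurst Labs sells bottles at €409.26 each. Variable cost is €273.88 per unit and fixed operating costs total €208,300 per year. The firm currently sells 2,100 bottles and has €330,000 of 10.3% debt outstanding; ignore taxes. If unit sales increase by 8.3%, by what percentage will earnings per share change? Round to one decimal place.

At 2,100 units, contribution = 2,100 × €135.38 = €284,298.00.
Subtracting fixed costs: EBIT = €284,298.00 − €208,300 = €75,998.00.
After interest of €33,990.00, pre-tax earnings = €42,008.00.
DCL = total CM / (EBIT − I) = €284,298.00 / €42,008.00 = 6.7677.
%ΔEPS = DCL × %ΔSales = 6.7677 × +8.3% = +56.2%.

+56.2%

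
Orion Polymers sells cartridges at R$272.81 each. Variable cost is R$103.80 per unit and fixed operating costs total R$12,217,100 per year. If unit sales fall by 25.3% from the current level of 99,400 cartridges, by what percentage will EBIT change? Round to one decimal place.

Contribution at this volume is 99,400 × R$169.01 = R$16,799,594.00.
EBIT = R$16,799,594.00 − R$12,217,100 = R$4,582,494.00.
DOL = contribution ÷ EBIT = R$16,799,594.00 ÷ R$4,582,494.00 = 3.6660.
%ΔEBIT = DOL × %ΔSales = 3.6660 × -25.3% = -92.8%.

-92.8%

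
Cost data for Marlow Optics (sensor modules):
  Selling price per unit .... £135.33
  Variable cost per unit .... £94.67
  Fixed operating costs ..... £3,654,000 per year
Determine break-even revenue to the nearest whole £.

Contribution margin per unit = £135.33 − £94.67 = £40.66, a CM ratio of £40.66 ÷ £135.33 = 0.3005.
Break-even revenue = fixed costs × price ÷ CM = £3,654,000 × £135.33 ÷ £40.66 = £12,161,727.

£12,161,727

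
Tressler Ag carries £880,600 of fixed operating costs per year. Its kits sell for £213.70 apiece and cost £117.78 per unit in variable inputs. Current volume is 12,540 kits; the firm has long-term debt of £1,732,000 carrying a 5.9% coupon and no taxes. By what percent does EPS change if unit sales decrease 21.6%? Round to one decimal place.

Contribution at this volume is 12,540 × £95.92 = £1,202,836.80.
Operating income = contribution − fixed costs = £1,202,836.80 − £880,600 = £322,236.80.
After interest of £102,188.00, pre-tax earnings = £220,048.80.
Degree of combined leverage = contribution ÷ (EBIT − I) = £1,202,836.80 ÷ £220,048.80 = 5.4662.
EPS therefore changes by 5.4662 × (-21.6%) = -118.1%.

-118.1%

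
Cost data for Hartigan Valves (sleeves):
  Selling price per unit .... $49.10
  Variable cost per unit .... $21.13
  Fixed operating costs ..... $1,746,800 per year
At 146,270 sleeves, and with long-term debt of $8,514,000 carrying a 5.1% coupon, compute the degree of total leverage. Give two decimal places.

2.14

Contribution at this volume is 146,270 × $27.97 = $4,091,171.90.
Subtracting fixed costs: EBIT = $4,091,171.90 − $1,746,800 = $2,344,371.90. Interest = $434,214.00, so EBIT − I = $1,910,157.90.
Degree of total leverage = total CM / (EBIT − interest) = $4,091,171.90 / $1,910,157.90 = 2.1418.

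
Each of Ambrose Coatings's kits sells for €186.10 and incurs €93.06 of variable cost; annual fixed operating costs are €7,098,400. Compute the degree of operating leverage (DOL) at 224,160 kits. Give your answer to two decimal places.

Total contribution margin = 224,160 × €93.04 = €20,855,846.40.
Operating income = contribution − fixed costs = €20,855,846.40 − €7,098,400 = €13,757,446.40.
DOL = contribution ÷ EBIT = €20,855,846.40 ÷ €13,757,446.40 = 1.5160.

1.52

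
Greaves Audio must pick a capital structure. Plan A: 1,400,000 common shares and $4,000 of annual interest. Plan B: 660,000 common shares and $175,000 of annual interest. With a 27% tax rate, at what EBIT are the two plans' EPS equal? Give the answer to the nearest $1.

$327,514

At indifference, (EBIT − 4,000)(1 − t)/1,400,000 = (EBIT − 175,000)(1 − t)/660,000.
The (1 − t) factor cancels: (EBIT − 4,000) × 660,000 = (EBIT − 175,000) × 1,400,000.
EBIT × (1,400,000 − 660,000) = 175,000 × 1,400,000 − 4,000 × 660,000 = 242,360,000,000, so EBIT = 242,360,000,000 ÷ 740,000 = 327,513.51.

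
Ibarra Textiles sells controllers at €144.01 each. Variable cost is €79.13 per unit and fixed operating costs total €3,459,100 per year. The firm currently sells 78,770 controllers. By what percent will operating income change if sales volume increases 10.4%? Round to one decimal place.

Contribution at this volume is 78,770 × €64.88 = €5,110,597.60.
EBIT = €5,110,597.60 − €3,459,100 = €1,651,497.60.
So DOL = total CM / EBIT = €5,110,597.60 / €1,651,497.60 = 3.0945.
Operating income changes by 3.0945 × +10.4% = +32.2%.

+32.2%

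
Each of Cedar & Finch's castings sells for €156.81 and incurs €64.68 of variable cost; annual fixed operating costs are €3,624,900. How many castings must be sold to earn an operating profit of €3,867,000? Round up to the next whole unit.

81,319 castings

Contribution margin per unit = €156.81 − €64.68 = €92.13.
Required volume = (fixed costs + target profit) ÷ CM = (€3,624,900 + €3,867,000) ÷ €92.13 = 81,318.79, so 81,319 castings.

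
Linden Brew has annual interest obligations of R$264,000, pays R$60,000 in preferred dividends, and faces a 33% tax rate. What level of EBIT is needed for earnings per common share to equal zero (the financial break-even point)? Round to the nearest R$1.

Preferred dividends are paid after tax, so their pre-tax equivalent is R$60,000 ÷ (1 − 0.33) = R$89,552.24.
EPS = 0 when EBIT covers interest plus the pre-tax preferred burden: R$264,000 + R$89,552.24 = R$353,552.24.

R$353,552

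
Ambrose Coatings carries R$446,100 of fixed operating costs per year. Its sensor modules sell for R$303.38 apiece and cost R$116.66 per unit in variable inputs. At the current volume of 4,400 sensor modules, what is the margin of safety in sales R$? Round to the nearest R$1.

Unit CM = price − variable cost = R$303.38 − R$116.66 = R$186.72. Break-even units = R$446,100 ÷ R$186.72 = 2,389.14; break-even revenue = 2,389.14 × R$303.38 = R$724,816.93.
Actual sales revenue = 4,400 × R$303.38 = R$1,334,872.00.
Margin of safety = R$1,334,872.00 − R$724,816.93 = R$610,055.

R$610,055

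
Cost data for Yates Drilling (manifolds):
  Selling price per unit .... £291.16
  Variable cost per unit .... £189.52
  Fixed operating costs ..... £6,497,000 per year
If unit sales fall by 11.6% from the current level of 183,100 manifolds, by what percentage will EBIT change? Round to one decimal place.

At 183,100 units, contribution = 183,100 × £101.64 = £18,610,284.00.
Subtracting fixed costs: EBIT = £18,610,284.00 − £6,497,000 = £12,113,284.00.
DOL = contribution ÷ EBIT = £18,610,284.00 ÷ £12,113,284.00 = 1.5364.
Operating income changes by 1.5364 × -11.6% = -17.8%.

-17.8%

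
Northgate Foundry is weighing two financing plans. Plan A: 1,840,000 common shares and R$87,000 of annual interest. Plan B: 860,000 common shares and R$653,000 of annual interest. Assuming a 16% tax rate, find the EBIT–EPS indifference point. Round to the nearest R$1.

Set EPS_A = EPS_B: (EBIT − R$87,000)(1 − 0.16) ÷ 1,840,000 = (EBIT − R$653,000)(1 − 0.16) ÷ 860,000.
Cancelling (1 − t) and cross-multiplying: 860,000·(EBIT − 87,000) = 1,840,000·(EBIT − 653,000).
Solving, EBIT = (653,000·1,840,000 − 87,000·860,000) / (1,840,000 − 860,000) = 1,126,700,000,000 / 980,000 = 1,149,693.88.

R$1,149,694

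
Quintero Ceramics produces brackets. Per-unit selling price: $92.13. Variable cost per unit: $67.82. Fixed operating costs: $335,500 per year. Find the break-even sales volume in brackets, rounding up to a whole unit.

Each unit contributes $92.13 − $67.82 = $24.31.
Break-even volume = fixed costs ÷ CM per unit = $335,500 ÷ $24.31 = 13,800.90, so 13,801 brackets.

13,801 brackets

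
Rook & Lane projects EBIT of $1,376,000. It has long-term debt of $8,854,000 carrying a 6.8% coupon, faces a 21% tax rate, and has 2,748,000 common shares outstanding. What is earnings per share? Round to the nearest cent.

Pre-tax income = $1,376,000 − $602,072.00 = $773,928.00.
After tax at 21%: net income = $773,928.00 × 0.79 = $611,403.12.
EPS = $611,403.12 ÷ 2,748,000 = $0.22.

$0.22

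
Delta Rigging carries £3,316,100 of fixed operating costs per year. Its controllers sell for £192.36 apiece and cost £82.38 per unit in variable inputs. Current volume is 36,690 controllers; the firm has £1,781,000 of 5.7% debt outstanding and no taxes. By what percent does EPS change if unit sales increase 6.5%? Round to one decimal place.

+42.5%

At 36,690 units, contribution = 36,690 × £109.98 = £4,035,166.20.
Subtracting fixed costs: EBIT = £4,035,166.20 − £3,316,100 = £719,066.20.
Interest = £101,517.00, so EBIT − I = £617,549.20.
DCL = total CM / (EBIT − I) = £4,035,166.20 / £617,549.20 = 6.5342.
%ΔEPS = DCL × %ΔSales = 6.5342 × +6.5% = +42.5%.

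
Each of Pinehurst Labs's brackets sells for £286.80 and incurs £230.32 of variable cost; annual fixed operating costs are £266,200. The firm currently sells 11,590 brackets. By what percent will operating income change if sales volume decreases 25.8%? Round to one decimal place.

At 11,590 units, contribution = 11,590 × £56.48 = £654,603.20.
Operating income = contribution − fixed costs = £654,603.20 − £266,200 = £388,403.20.
So DOL = total CM / EBIT = £654,603.20 / £388,403.20 = 1.6854.
%ΔEBIT = DOL × %ΔSales = 1.6854 × -25.8% = -43.5%.

-43.5%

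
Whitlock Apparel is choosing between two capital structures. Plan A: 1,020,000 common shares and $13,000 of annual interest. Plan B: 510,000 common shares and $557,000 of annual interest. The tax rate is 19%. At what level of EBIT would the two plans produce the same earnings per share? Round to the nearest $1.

$1,101,000

Set EPS_A = EPS_B: (EBIT − $13,000)(1 − 0.19) ÷ 1,020,000 = (EBIT − $557,000)(1 − 0.19) ÷ 510,000.
Cancelling (1 − t) and cross-multiplying: 510,000·(EBIT − 13,000) = 1,020,000·(EBIT − 557,000).
Solving, EBIT = (557,000·1,020,000 − 13,000·510,000) / (1,020,000 − 510,000) = 561,510,000,000 / 510,000 = 1,101,000.00.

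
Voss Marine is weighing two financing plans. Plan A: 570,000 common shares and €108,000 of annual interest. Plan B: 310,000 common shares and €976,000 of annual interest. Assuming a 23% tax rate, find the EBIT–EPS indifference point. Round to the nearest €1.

€2,010,923

Set EPS_A = EPS_B: (EBIT − €108,000)(1 − 0.23) ÷ 570,000 = (EBIT − €976,000)(1 − 0.23) ÷ 310,000.
Cancelling (1 − t) and cross-multiplying: 310,000·(EBIT − 108,000) = 570,000·(EBIT − 976,000).
EBIT × (570,000 − 310,000) = 976,000 × 570,000 − 108,000 × 310,000 = 522,840,000,000, so EBIT = 522,840,000,000 ÷ 260,000 = 2,010,923.08.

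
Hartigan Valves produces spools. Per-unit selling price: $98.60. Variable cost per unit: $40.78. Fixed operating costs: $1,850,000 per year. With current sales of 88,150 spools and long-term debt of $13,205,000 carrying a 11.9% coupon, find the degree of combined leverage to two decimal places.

3.04

Contribution at this volume is 88,150 × $57.82 = $5,096,833.00.
Subtracting fixed costs: EBIT = $5,096,833.00 − $1,850,000 = $3,246,833.00. Interest = $1,571,395.00.
DOL = $5,096,833.00 ÷ $3,246,833.00 = 1.5698; DFL = $3,246,833.00 ÷ $1,675,438.00 = 1.9379.
Combined leverage = 1.5698 × 1.9379 = 3.0421.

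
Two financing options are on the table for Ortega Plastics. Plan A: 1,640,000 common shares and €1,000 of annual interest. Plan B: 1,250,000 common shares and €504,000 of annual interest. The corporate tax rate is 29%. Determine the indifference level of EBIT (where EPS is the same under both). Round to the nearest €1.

Set EPS_A = EPS_B: (EBIT − €1,000)(1 − 0.29) ÷ 1,640,000 = (EBIT − €504,000)(1 − 0.29) ÷ 1,250,000.
The (1 − t) factor cancels: (EBIT − 1,000) × 1,250,000 = (EBIT − 504,000) × 1,640,000.
EBIT × (1,640,000 − 1,250,000) = 504,000 × 1,640,000 − 1,000 × 1,250,000 = 825,310,000,000, so EBIT = 825,310,000,000 ÷ 390,000 = 2,116,179.49.

€2,116,179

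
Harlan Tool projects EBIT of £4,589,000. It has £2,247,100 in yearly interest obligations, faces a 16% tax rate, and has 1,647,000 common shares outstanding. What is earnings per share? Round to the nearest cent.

£1.19

Pre-tax income = £4,589,000 − £2,247,100.00 = £2,341,900.00.
Net income = £2,341,900.00 × (1 − 0.16) = £1,967,196.00.
EPS = £1,967,196.00 ÷ 1,647,000 = £1.19.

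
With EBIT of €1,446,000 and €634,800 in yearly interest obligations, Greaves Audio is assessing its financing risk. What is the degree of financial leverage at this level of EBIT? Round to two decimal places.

1.78

Annual interest charges come to €634,800.00.
DFL = EBIT ÷ (EBIT − I) = €1,446,000 ÷ (€1,446,000 − €634,800.00) = €1,446,000 ÷ €811,200.00 = 1.7825.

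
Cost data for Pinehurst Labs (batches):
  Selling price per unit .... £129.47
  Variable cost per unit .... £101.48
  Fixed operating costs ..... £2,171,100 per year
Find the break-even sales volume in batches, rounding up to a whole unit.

Unit CM = price − variable cost = £129.47 − £101.48 = £27.99.
Units to break even: £2,171,100 ÷ £27.99 = 77,566.99, rounded up to 77,567.

77,567 batches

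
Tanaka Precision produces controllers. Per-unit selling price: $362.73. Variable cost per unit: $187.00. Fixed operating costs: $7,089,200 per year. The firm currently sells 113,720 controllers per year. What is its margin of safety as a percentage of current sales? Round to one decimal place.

Each unit contributes $362.73 − $187.00 = $175.73. Break-even units = $7,089,200 ÷ $175.73 = 40,341.43; break-even revenue = 40,341.43 × $362.73 = $14,633,047.95.
Current sales = 113,720 × $362.73 = $41,249,655.60.
Margin of safety = ($41,249,655.60 − $14,633,047.95) ÷ $41,249,655.60 = 64.5%.

64.5%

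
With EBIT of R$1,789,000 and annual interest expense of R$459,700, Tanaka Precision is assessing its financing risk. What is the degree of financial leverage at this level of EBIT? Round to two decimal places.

1.35

Annual interest charges come to R$459,700.00.
DFL = EBIT ÷ (EBIT − I) = R$1,789,000 ÷ (R$1,789,000 − R$459,700.00) = R$1,789,000 ÷ R$1,329,300.00 = 1.3458.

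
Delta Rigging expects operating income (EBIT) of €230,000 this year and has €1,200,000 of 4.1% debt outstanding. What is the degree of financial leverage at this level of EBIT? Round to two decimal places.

Annual interest charges come to €49,200.00.
Degree of financial leverage = EBIT / (EBIT − interest) = €230,000 / €180,800.00 = 1.2721.

1.27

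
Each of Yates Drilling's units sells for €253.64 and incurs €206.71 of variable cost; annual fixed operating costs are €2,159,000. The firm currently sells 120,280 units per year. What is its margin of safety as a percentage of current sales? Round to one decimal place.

61.8%

Unit CM = price − variable cost = €253.64 − €206.71 = €46.93. Break-even units = €2,159,000 ÷ €46.93 = 46,004.69; break-even revenue = 46,004.69 × €253.64 = €11,668,629.02.
Current sales = 120,280 × €253.64 = €30,507,819.20.
Margin of safety = (€30,507,819.20 − €11,668,629.02) ÷ €30,507,819.20 = 61.8%.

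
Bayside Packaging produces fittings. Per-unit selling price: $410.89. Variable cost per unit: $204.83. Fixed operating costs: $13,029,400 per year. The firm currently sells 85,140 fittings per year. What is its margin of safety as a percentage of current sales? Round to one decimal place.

25.7%

Contribution margin per unit = $410.89 − $204.83 = $206.06. Break-even units = $13,029,400 ÷ $206.06 = 63,231.10; break-even revenue = 63,231.10 × $410.89 = $25,981,025.75.
Current sales = 85,140 × $410.89 = $34,983,174.60.
Margin of safety = ($34,983,174.60 − $25,981,025.75) ÷ $34,983,174.60 = 25.7%.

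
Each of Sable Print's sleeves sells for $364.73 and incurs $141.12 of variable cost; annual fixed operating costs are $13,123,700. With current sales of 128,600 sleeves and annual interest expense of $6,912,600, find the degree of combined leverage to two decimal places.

3.30

Contribution at this volume is 128,600 × $223.61 = $28,756,246.00.
Subtracting fixed costs: EBIT = $28,756,246.00 − $13,123,700 = $15,632,546.00. Interest = $6,912,600.00.
DOL = $28,756,246.00 ÷ $15,632,546.00 = 1.8395; DFL = $15,632,546.00 ÷ $8,719,946.00 = 1.7927.
Combined leverage = 1.8395 × 1.7927 = 3.2977.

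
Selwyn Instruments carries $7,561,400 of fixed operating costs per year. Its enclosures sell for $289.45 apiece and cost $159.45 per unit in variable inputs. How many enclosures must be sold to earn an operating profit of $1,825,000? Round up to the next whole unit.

Each unit contributes $289.45 − $159.45 = $130.00.
Units = (FC + target) / CM = ($7,561,400 + $1,825,000) / $130.00 = 72,203.08, so 72,204 enclosures.

72,204 enclosures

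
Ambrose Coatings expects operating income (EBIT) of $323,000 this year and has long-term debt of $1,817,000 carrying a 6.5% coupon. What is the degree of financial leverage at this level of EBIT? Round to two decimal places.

Interest = $118,105.00.
DFL = EBIT ÷ (EBIT − I) = $323,000 ÷ ($323,000 − $118,105.00) = $323,000 ÷ $204,895.00 = 1.5764.

1.58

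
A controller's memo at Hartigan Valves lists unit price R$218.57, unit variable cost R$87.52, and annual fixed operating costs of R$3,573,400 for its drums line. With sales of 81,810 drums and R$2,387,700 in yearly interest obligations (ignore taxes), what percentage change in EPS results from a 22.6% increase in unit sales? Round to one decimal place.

+50.9%

At 81,810 units, contribution = 81,810 × R$131.05 = R$10,721,200.50.
Subtracting fixed costs: EBIT = R$10,721,200.50 − R$3,573,400 = R$7,147,800.50.
After interest of R$2,387,700.00, pre-tax earnings = R$4,760,100.50.
DCL = total CM / (EBIT − I) = R$10,721,200.50 / R$4,760,100.50 = 2.2523.
%ΔEPS = DCL × %ΔSales = 2.2523 × +22.6% = +50.9%.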